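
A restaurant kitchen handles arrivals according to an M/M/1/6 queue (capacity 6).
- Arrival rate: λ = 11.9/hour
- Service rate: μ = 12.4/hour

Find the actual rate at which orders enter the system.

ρ = λ/μ = 11.9/12.4 = 0.95968
P₀ = (1-ρ)/(1-ρ^(K+1)) = (1-0.95968)/(1-0.95968^7) = 0.04032/0.2503 = 0.1611
P_K = P₀×ρ^K = 0.16108 × 0.95968^6 = 0.16108 × 0.78119 = 0.1258
λ_eff = λ(1-P_K) = 11.9 × (1 - 0.12584) = 11.9 × 0.87416 = 10.4025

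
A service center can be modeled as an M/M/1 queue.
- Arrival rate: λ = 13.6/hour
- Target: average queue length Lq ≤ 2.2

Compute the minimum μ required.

For M/M/1: Lq = λ²/(μ(μ-λ))
Need Lq ≤ 2.2, i.e. μ(μ-λ) ≥ λ²/2.2
μ² - 13.6μ - 184.96/2.2 ≥ 0  →  μ² - 13.6μ - 84.07273 ≥ 0
Quadratic formula (positive root): μ = [λ + √(λ² + 4×84.07273)]/2
Discriminant: 184.96 + 4×84.07273 = 521.2509, √521.2509 = 22.8309
μ ≥ (13.6 + 22.8309)/2 = 18.2155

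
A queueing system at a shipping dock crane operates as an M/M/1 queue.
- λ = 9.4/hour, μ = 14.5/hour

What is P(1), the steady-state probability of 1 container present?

ρ = λ/μ = 9.4/14.5 = 0.6483
P(n) = (1-ρ)ρⁿ
P(1) = (1-0.6483) × 0.6483^1
P(1) = 0.3517 × 0.6483
P(1) = 0.2280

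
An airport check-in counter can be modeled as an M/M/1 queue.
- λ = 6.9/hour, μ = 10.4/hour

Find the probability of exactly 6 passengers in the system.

ρ = λ/μ = 6.9/10.4 = 0.66346
P(n) = (1-ρ)ρⁿ
P(6) = (1-0.66346) × 0.66346^6
P(6) = 0.3365 × 0.08529
P(6) = 0.02870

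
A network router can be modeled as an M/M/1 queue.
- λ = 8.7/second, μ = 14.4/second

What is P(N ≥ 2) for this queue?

ρ = λ/μ = 8.7/14.4 = 0.60417
P(N ≥ n) = ρⁿ
P(N ≥ 2) = 0.60417^2
P(N ≥ 2) = 0.3650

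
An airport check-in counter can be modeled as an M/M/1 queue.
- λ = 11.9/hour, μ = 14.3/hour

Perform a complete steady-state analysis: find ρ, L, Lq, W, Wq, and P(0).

Step 1: ρ = λ/μ = 11.9/14.3 = 0.8322
Step 2: L = λ/(μ-λ) = 11.9/2.40 = 4.9583
Step 3: Lq = λ²/(μ(μ-λ)) = 141.61/(14.3×2.40) = 4.1262
Step 4: W = 1/(μ-λ) = 1/2.40 = 0.416667
Step 5: Wq = λ/(μ(μ-λ)) = 11.9/(14.3×2.40) = 0.3467
Step 6: P(0) = 1-ρ = 0.1678
Verify: L = λW = 11.9×0.416667 = 4.9583 ✔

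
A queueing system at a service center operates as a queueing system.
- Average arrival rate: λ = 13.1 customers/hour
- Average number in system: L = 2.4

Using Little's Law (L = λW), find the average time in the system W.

Little's Law: L = λW, so W = L/λ
W = 2.4/13.1 = 0.1832 hours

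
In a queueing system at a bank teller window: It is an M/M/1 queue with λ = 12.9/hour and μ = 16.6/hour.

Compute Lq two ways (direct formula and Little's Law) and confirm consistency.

Method 1 (direct): Lq = λ²/(μ(μ-λ)) = 166.41/(16.6 × 3.70) = 2.7094

Method 2 (Little's Law):
W = 1/(μ-λ) = 1/3.70 = 0.27027
Wq = W - 1/μ = 0.27027 - 0.060241 = 0.21003
Lq = λWq = 12.9 × 0.21003 = 2.7094 ✔ (matches Method 1)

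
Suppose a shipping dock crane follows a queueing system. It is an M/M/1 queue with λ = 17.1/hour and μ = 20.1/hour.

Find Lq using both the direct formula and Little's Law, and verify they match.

Method 1 (direct): Lq = λ²/(μ(μ-λ)) = 292.41/(20.1 × 3.00) = 4.8493

Method 2 (Little's Law):
W = 1/(μ-λ) = 1/3.00 = 0.333333
Wq = W - 1/μ = 0.333333 - 0.0497512 = 0.283582
Lq = λWq = 17.1 × 0.283582 = 4.8493 ✔ (matches Method 1)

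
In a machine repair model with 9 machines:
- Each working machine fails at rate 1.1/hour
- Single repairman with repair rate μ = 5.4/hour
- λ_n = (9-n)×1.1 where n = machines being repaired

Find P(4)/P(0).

P(4)/P(0) = ∏_{i=0}^{4-1} λ_i/μ_{i+1}
= (9-0)×1.1/5.4 × (9-1)×1.1/5.4 × (9-2)×1.1/5.4 × (9-3)×1.1/5.4
= 5.2069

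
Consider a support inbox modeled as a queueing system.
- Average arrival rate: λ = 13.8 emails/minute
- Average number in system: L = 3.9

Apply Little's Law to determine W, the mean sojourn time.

Little's Law: L = λW, so W = L/λ
W = 3.9/13.8 = 0.2826 minutes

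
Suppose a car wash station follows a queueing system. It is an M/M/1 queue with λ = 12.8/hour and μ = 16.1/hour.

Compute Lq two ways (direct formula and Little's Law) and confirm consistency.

Method 1 (direct): Lq = λ²/(μ(μ-λ)) = 163.84/(16.1 × 3.30) = 3.0838

Method 2 (Little's Law):
W = 1/(μ-λ) = 1/3.30 = 0.30303
Wq = W - 1/μ = 0.30303 - 0.062112 = 0.24092
Lq = λWq = 12.8 × 0.24092 = 3.0838 ✔ (matches Method 1)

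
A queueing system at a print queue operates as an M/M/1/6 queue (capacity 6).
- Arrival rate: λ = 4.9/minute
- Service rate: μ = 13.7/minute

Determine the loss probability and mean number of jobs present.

ρ = λ/μ = 4.9/13.7 = 0.35766
P₀ = (1-ρ)/(1-ρ^(K+1)) = (1-0.35766)/(1-0.35766^7) = 0.64234/0.99925 = 0.6428
P_K = P₀×ρ^K = 0.64282 × 0.35766^6 = 0.64282 × 0.0020933 = 0.001346
Blocking probability P_6 = 0.001346 (0.13%)
L = ρ[1 - (K+1)ρ^K + Kρ^(K+1)] / [(1-ρ)(1-ρ^(K+1))]
L = 0.35766 × (1 - 7×0.002093 + 6×0.0007487) / ((1 - 0.35766) × (1 - 0.0007487)) = 0.5516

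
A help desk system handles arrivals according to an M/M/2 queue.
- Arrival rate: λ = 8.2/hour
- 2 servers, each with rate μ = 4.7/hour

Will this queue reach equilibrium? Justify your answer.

Stability requires ρ = λ/(cμ) < 1
ρ = 8.2/(2 × 4.7) = 8.2/9.40 = 0.8723
Since 0.8723 < 1, the system is STABLE.
The servers are busy 87.23% of the time.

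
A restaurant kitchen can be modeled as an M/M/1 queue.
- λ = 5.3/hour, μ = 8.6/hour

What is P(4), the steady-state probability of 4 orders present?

ρ = λ/μ = 5.3/8.6 = 0.61628
P(n) = (1-ρ)ρⁿ
P(4) = (1-0.61628) × 0.61628^4
P(4) = 0.38372 × 0.14425
P(4) = 0.05535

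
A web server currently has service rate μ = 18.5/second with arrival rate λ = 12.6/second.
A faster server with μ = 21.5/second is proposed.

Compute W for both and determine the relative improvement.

System 1: ρ₁ = 12.6/18.5 = 0.6811, W₁ = 1/(18.5-12.6) = 0.16949
System 2: ρ₂ = 12.6/21.5 = 0.5860, W₂ = 1/(21.5-12.6) = 0.11236
Improvement: (W₁-W₂)/W₁ = (0.16949-0.11236)/0.16949 = 33.71%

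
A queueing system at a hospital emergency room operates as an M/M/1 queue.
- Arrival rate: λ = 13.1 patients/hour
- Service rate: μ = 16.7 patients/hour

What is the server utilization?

Server utilization: ρ = λ/μ
ρ = 13.1/16.7 = 0.7844
The server is busy 78.44% of the time.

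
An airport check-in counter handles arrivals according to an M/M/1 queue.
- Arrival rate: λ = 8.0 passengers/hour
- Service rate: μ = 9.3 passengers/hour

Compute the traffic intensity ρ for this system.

Server utilization: ρ = λ/μ
ρ = 8.0/9.3 = 0.8602
The server is busy 86.02% of the time.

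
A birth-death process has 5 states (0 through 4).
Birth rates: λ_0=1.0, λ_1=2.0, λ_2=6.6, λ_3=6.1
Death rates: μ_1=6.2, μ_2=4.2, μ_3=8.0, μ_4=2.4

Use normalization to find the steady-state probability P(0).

Ratios P(n)/P(0) = (λ₀···λₙ₋₁)/(μ₁···μₙ):
P(1)/P(0) = (1.0)/(6.2) = 0.16129
P(2)/P(0) = (1.0×2.0)/(6.2×4.2) = 0.076805
P(3)/P(0) = (1.0×2.0×6.6)/(6.2×4.2×8.0) = 0.063364
P(4)/P(0) = (1.0×2.0×6.6×6.1)/(6.2×4.2×8.0×2.4) = 0.16105

Normalization: ∑ P(n) = 1
P(0) × (1.0000 + 0.16129 + 0.076805 + 0.063364 + 0.16105) = 1
P(0) × 1.4625 = 1
P(0) = 1/1.4625 = 0.6838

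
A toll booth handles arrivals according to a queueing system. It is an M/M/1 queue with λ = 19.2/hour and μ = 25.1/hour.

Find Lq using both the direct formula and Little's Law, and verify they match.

Method 1 (direct): Lq = λ²/(μ(μ-λ)) = 368.64/(25.1 × 5.90) = 2.4893

Method 2 (Little's Law):
W = 1/(μ-λ) = 1/5.90 = 0.16949
Wq = W - 1/μ = 0.16949 - 0.039841 = 0.12965
Lq = λWq = 19.2 × 0.12965 = 2.4893 ✔ (matches Method 1)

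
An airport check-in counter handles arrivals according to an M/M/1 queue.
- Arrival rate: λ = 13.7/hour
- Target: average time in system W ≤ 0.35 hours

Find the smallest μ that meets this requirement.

For M/M/1: W = 1/(μ-λ)
Need W ≤ 0.35, so 1/(μ-λ) ≤ 0.35
μ - λ ≥ 1/0.35 = 2.8571
μ ≥ 13.7 + 2.8571 = 16.5571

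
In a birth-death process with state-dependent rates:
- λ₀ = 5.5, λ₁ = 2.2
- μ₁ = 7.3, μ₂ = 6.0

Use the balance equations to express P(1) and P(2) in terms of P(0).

Balance equations:
State 0: λ₀P₀ = μ₁P₁ → P₁ = (λ₀/μ₁)P₀ = (5.5/7.3)P₀ = 0.7534P₀
State 1: P₂ = (λ₀λ₁)/(μ₁μ₂)P₀ = (5.5×2.2)/(7.3×6.0)P₀ = 0.2763P₀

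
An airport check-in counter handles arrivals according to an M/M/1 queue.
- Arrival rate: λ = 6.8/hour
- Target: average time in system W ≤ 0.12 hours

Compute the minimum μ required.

For M/M/1: W = 1/(μ-λ)
Need W ≤ 0.12, so 1/(μ-λ) ≤ 0.12
μ - λ ≥ 1/0.12 = 8.3333
μ ≥ 6.8 + 8.3333 = 15.1333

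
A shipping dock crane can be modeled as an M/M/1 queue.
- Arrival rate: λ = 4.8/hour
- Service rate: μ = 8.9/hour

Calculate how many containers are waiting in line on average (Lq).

ρ = λ/μ = 4.8/8.9 = 0.5393
For M/M/1: Lq = λ²/(μ(μ-λ))
Lq = 23.04/(8.9 × 4.10)
Lq = 0.6314 containers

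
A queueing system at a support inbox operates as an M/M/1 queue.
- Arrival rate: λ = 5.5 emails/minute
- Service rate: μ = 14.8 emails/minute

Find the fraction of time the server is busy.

Server utilization: ρ = λ/μ
ρ = 5.5/14.8 = 0.3716
The server is busy 37.16% of the time.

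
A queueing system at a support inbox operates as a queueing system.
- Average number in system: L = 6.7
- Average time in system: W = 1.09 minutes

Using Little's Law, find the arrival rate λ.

Little's Law: L = λW, so λ = L/W
λ = 6.7/1.09 = 6.1468 emails/minute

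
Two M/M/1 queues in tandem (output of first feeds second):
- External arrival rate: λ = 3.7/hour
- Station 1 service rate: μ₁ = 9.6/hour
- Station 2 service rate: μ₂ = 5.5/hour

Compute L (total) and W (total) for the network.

By Jackson's theorem, each station behaves as independent M/M/1.
Station 1: ρ₁ = 3.7/9.6 = 0.3854, L₁ = ρ₁/(1-ρ₁) = λ/(μ₁-λ) = 3.7/5.90 = 0.6271186
Station 2: ρ₂ = 3.7/5.5 = 0.6727, L₂ = ρ₂/(1-ρ₂) = λ/(μ₂-λ) = 3.7/1.80 = 2.055556
Total: L = L₁ + L₂ = 0.6271186 + 2.055556 = 2.68267
W = L/λ = 2.68267/3.7 = 0.7250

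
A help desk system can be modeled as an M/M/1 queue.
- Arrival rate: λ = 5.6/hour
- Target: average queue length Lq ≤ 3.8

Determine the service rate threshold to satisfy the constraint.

For M/M/1: Lq = λ²/(μ(μ-λ))
Need Lq ≤ 3.8, i.e. μ(μ-λ) ≥ λ²/3.8
μ² - 5.6μ - 31.36/3.8 ≥ 0  →  μ² - 5.6μ - 8.25263 ≥ 0
Quadratic formula (positive root): μ = [λ + √(λ² + 4×8.25263)]/2
Discriminant: 31.36 + 4×8.25263 = 64.3705, √64.3705 = 8.02312
μ ≥ (5.6 + 8.02312)/2 = 6.8116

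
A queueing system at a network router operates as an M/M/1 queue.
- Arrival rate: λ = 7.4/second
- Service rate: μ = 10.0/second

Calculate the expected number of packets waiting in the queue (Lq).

ρ = λ/μ = 7.4/10.0 = 0.7400
For M/M/1: Lq = λ²/(μ(μ-λ))
Lq = 54.76/(10.0 × 2.60)
Lq = 2.1062 packets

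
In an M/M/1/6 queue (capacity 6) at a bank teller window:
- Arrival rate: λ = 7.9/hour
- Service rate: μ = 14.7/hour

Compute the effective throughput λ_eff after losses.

ρ = λ/μ = 7.9/14.7 = 0.5374
P₀ = (1-ρ)/(1-ρ^(K+1)) = (1-0.5374)/(1-0.5374^7) = 0.46260/0.98706 = 0.4687
P_K = P₀×ρ^K = 0.4687 × 0.5374^6 = 0.4687 × 0.02409 = 0.01129
λ_eff = λ(1-P_K) = 7.9 × (1 - 0.01129) = 7.9 × 0.98871 = 7.8108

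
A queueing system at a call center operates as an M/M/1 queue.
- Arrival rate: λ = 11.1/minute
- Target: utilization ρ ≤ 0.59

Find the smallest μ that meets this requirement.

ρ = λ/μ, so μ = λ/ρ
μ ≥ 11.1/0.59 = 18.8136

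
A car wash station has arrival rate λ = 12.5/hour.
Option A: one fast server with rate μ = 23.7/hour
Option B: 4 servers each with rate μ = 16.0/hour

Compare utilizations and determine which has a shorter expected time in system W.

Option A: single server μ = 23.7 (M/M/1)
  ρ_A = 12.5/23.7 = 0.5274
  W_A = 1/(μ-λ) = 1/(23.7-12.5) = 1/11.20 = 0.08929

Option B: 4 servers μ = 16.0 (M/M/4)
  ρ_B = λ/(cμ) = 12.5/(4×16.0) = 0.1953
  Offered load a = λ/μ = cρ = 12.5/16.0 = 0.7812
  P₀ = [ Σₙ₌₀^3 aⁿ/n! + a^4/(4!(1-ρ)) ]⁻¹
  Σ = a^0/0! + a^1/1! + a^2/2! + a^3/3! = 1.0000 + 0.7812 + 0.3052 + 0.07947 = 2.1659
  a^4/(4!(1-ρ)) = 0.3725/(24 × 0.8047) = 0.01929
  P₀ = 1/(2.1659 + 0.01929) = 0.4576
  Lq = P₀·a^4·ρ / (4!(1-ρ)²) = 0.45763 × 0.37253 × 0.19531 / (24 × 0.64752) = 0.002143
  Wq_B = Lq/λ = 0.002143/12.5 = 0.0001714
  W_B = Wq_B + 1/μ = 0.0001714 + 0.06250 = 0.06267

Since W_B = 0.06267 < W_A = 0.08929, Option B (multiple servers) has the shorter time in system.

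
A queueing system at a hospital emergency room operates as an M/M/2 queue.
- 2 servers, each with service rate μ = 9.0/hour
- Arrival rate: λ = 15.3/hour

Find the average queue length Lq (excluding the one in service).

Traffic intensity: ρ = λ/(cμ) = 15.3/(2×9.0) = 0.8500
Since ρ = 0.8500 < 1, system is stable.
Offered load a = λ/μ = cρ = 15.3/9.0 = 1.7000
P₀ = [ Σₙ₌₀^1 aⁿ/n! + a^2/(2!(1-ρ)) ]⁻¹
Σ = a^0/0! + a^1/1! = 1.0000 + 1.7000 = 2.7000
a^2/(2!(1-ρ)) = 2.8900/(2 × 0.1500) = 9.6333
P₀ = 1/(2.7000 + 9.6333) = 0.08108
Lq = P₀·a^2·ρ / (2!(1-ρ)²) = 0.08108 × 2.8900 × 0.8500 / (2 × 0.02250) = 4.4261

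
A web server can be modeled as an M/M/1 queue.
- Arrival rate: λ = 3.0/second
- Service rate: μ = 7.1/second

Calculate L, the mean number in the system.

ρ = λ/μ = 3.0/7.1 = 0.4225
For M/M/1: L = λ/(μ-λ)
L = 3.0/(7.1-3.0) = 3.0/4.10
L = 0.7317 requests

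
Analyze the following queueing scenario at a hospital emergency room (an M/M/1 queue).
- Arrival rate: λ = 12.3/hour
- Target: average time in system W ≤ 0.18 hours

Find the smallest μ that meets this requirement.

For M/M/1: W = 1/(μ-λ)
Need W ≤ 0.18, so 1/(μ-λ) ≤ 0.18
μ - λ ≥ 1/0.18 = 5.5556
μ ≥ 12.3 + 5.5556 = 17.8556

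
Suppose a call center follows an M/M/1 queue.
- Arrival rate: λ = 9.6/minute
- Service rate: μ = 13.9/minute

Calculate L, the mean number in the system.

ρ = λ/μ = 9.6/13.9 = 0.6906
For M/M/1: L = λ/(μ-λ)
L = 9.6/(13.9-9.6) = 9.6/4.30
L = 2.2326 calls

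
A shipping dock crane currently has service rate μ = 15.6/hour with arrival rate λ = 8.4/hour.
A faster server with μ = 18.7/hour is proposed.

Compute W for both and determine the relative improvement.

System 1: ρ₁ = 8.4/15.6 = 0.5385, W₁ = 1/(15.6-8.4) = 0.1389
System 2: ρ₂ = 8.4/18.7 = 0.4492, W₂ = 1/(18.7-8.4) = 0.09709
Improvement: (W₁-W₂)/W₁ = (0.1389-0.09709)/0.1389 = 30.10%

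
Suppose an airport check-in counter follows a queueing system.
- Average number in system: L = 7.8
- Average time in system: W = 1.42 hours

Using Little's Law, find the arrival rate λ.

Little's Law: L = λW, so λ = L/W
λ = 7.8/1.42 = 5.4930 passengers/hour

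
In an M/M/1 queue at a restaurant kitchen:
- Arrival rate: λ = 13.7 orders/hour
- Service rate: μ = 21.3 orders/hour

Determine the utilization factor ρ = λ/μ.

Server utilization: ρ = λ/μ
ρ = 13.7/21.3 = 0.6432
The server is busy 64.32% of the time.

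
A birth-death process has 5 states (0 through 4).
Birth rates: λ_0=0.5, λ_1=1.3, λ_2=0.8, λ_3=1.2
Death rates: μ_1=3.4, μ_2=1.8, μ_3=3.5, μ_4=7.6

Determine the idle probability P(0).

Ratios P(n)/P(0) = (λ₀···λₙ₋₁)/(μ₁···μₙ):
P(1)/P(0) = (0.5)/(3.4) = 0.1471
P(2)/P(0) = (0.5×1.3)/(3.4×1.8) = 0.1062
P(3)/P(0) = (0.5×1.3×0.8)/(3.4×1.8×3.5) = 0.02428
P(4)/P(0) = (0.5×1.3×0.8×1.2)/(3.4×1.8×3.5×7.6) = 0.003833

Normalization: ∑ P(n) = 1
P(0) × (1.0000 + 0.1471 + 0.1062 + 0.02428 + 0.003833) = 1
P(0) × 1.2814 = 1
P(0) = 1/1.2814 = 0.7804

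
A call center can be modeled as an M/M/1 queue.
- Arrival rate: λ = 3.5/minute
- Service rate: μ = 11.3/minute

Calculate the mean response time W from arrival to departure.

First, compute utilization: ρ = λ/μ = 3.5/11.3 = 0.3097
For M/M/1: W = 1/(μ-λ)
W = 1/(11.3-3.5) = 1/7.80
W = 0.1282 minutes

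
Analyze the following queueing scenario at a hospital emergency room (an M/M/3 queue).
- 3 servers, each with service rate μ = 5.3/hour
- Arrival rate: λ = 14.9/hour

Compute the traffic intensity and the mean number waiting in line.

Traffic intensity: ρ = λ/(cμ) = 14.9/(3×5.3) = 0.9371
Since ρ = 0.9371 < 1, system is stable.
Offered load a = λ/μ = cρ = 14.9/5.3 = 2.8113
P₀ = [ Σₙ₌₀^2 aⁿ/n! + a^3/(3!(1-ρ)) ]⁻¹
Σ = a^0/0! + a^1/1! + a^2/2! = 1.0000 + 2.8113 + 3.9518 = 7.7631
a^3/(3!(1-ρ)) = 22.21934/(6 × 0.06289308) = 58.8813
P₀ = 1/(7.7631 + 58.8813) = 0.01501
Lq = P₀·a^3·ρ / (3!(1-ρ)²) = 0.01500503 × 22.21934 × 0.9371069 / (6 × 0.003955540) = 13.1644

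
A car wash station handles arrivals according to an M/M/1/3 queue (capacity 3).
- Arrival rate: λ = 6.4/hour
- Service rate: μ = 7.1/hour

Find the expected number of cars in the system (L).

ρ = λ/μ = 6.4/7.1 = 0.9014
P₀ = (1-ρ)/(1-ρ^(K+1)) = (1-0.9014)/(1-0.9014^4) = 0.09860/0.3398 = 0.2902
P_K = P₀×ρ^K = 0.2902 × 0.9014^3 = 0.2902 × 0.7324 = 0.2125
L = ρ[1 - (K+1)ρ^K + Kρ^(K+1)] / [(1-ρ)(1-ρ^(K+1))]
L = 0.9014 × (1 - 4×0.7324073 + 3×0.6601919) / ((1 - 0.9014) × (1 - 0.6601919)) = 1.3706 cars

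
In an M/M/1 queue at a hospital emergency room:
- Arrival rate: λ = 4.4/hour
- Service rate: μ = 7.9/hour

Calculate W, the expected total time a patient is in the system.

First, compute utilization: ρ = λ/μ = 4.4/7.9 = 0.5570
For M/M/1: W = 1/(μ-λ)
W = 1/(7.9-4.4) = 1/3.50
W = 0.2857 hours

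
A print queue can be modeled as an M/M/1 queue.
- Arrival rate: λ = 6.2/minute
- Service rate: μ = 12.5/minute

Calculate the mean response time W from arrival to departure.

First, compute utilization: ρ = λ/μ = 6.2/12.5 = 0.4960
For M/M/1: W = 1/(μ-λ)
W = 1/(12.5-6.2) = 1/6.30
W = 0.1587 minutes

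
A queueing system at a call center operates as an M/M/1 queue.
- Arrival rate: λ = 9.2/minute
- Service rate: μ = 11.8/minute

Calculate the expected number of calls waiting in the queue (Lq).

ρ = λ/μ = 9.2/11.8 = 0.7797
For M/M/1: Lq = λ²/(μ(μ-λ))
Lq = 84.64/(11.8 × 2.60)
Lq = 2.7588 calls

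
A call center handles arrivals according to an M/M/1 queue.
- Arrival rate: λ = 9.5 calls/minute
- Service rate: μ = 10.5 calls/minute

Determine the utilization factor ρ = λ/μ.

Server utilization: ρ = λ/μ
ρ = 9.5/10.5 = 0.9048
The server is busy 90.48% of the time.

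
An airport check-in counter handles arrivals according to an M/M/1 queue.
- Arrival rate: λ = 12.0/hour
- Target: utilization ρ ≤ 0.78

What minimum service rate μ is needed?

ρ = λ/μ, so μ = λ/ρ
μ ≥ 12.0/0.78 = 15.3846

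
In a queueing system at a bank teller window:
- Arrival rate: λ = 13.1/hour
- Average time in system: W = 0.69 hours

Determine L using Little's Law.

Little's Law: L = λW
L = 13.1 × 0.69 = 9.0390 transactions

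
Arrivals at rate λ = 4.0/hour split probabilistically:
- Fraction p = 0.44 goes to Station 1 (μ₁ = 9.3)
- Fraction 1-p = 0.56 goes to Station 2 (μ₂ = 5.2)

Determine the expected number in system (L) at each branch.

Effective rates: λ₁ = 4.0×0.44 = 1.76, λ₂ = 4.0×0.56 = 2.24
Station 1: ρ₁ = 1.76/9.3 = 0.18925, L₁ = ρ₁/(1-ρ₁) = 0.18925/(1-0.18925) = 0.2334
Station 2: ρ₂ = 2.24/5.2 = 0.43077, L₂ = ρ₂/(1-ρ₂) = 0.43077/(1-0.43077) = 0.7568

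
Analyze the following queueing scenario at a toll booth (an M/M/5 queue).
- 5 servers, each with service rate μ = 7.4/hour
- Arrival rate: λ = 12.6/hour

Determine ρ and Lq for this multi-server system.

Traffic intensity: ρ = λ/(cμ) = 12.6/(5×7.4) = 0.3405
Since ρ = 0.3405 < 1, system is stable.
Offered load a = λ/μ = cρ = 12.6/7.4 = 1.7027
P₀ = [ Σₙ₌₀^4 aⁿ/n! + a^5/(5!(1-ρ)) ]⁻¹
Σ = a^0/0! + a^1/1! + a^2/2! + a^3/3! + a^4/4! = 1.0000 + 1.7027 + 1.4496 + 0.82274 + 0.35022 = 5.3253
a^5/(5!(1-ρ)) = 14.3118/(120 × 0.65946) = 0.1809
P₀ = 1/(5.3253 + 0.1809) = 0.1816
Lq = P₀·a^5·ρ / (5!(1-ρ)²) = 0.1816 × 14.3118 × 0.3405 / (120 × 0.4349) = 0.01696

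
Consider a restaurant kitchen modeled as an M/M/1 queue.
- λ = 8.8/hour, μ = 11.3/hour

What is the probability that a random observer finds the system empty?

ρ = λ/μ = 8.8/11.3 = 0.7788
P(0) = 1 - ρ = 1 - 0.7788 = 0.2212
The server is idle 22.12% of the time.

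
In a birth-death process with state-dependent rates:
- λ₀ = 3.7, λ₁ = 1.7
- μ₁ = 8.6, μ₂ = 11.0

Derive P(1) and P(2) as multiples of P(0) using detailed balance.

Balance equations:
State 0: λ₀P₀ = μ₁P₁ → P₁ = (λ₀/μ₁)P₀ = (3.7/8.6)P₀ = 0.4302P₀
State 1: P₂ = (λ₀λ₁)/(μ₁μ₂)P₀ = (3.7×1.7)/(8.6×11.0)P₀ = 0.06649P₀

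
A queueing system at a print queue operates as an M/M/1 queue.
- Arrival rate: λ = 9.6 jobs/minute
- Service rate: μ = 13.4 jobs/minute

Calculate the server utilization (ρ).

Server utilization: ρ = λ/μ
ρ = 9.6/13.4 = 0.7164
The server is busy 71.64% of the time.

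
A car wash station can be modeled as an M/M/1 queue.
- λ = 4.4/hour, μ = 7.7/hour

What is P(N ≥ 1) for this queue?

ρ = λ/μ = 4.4/7.7 = 0.5714
P(N ≥ n) = ρⁿ
P(N ≥ 1) = 0.5714^1
P(N ≥ 1) = 0.5714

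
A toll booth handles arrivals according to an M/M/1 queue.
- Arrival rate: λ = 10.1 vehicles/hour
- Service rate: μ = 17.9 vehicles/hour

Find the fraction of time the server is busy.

Server utilization: ρ = λ/μ
ρ = 10.1/17.9 = 0.5642
The server is busy 56.42% of the time.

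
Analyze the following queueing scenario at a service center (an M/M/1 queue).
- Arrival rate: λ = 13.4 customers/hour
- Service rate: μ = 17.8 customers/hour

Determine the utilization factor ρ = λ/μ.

Server utilization: ρ = λ/μ
ρ = 13.4/17.8 = 0.7528
The server is busy 75.28% of the time.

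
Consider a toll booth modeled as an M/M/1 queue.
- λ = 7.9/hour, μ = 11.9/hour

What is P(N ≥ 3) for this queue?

ρ = λ/μ = 7.9/11.9 = 0.6639
P(N ≥ n) = ρⁿ
P(N ≥ 3) = 0.6639^3
P(N ≥ 3) = 0.2926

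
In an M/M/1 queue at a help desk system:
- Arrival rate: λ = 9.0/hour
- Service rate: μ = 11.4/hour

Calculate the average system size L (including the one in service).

ρ = λ/μ = 9.0/11.4 = 0.7895
For M/M/1: L = λ/(μ-λ)
L = 9.0/(11.4-9.0) = 9.0/2.40
L = 3.7500 tickets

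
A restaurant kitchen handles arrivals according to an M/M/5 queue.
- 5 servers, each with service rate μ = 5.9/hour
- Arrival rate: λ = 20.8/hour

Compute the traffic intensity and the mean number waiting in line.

Traffic intensity: ρ = λ/(cμ) = 20.8/(5×5.9) = 0.7051
Since ρ = 0.7051 < 1, system is stable.
Offered load a = λ/μ = cρ = 20.8/5.9 = 3.5254
P₀ = [ Σₙ₌₀^4 aⁿ/n! + a^5/(5!(1-ρ)) ]⁻¹
Σ = a^0/0! + a^1/1! + a^2/2! + a^3/3! + a^4/4! = 1.0000 + 3.5254 + 6.2143 + 7.3027 + 6.4363 = 24.4787
a^5/(5!(1-ρ)) = 544.5736/(120 × 0.294915) = 15.3879
P₀ = 1/(24.4787 + 15.3879) = 0.02508
Lq = P₀·a^5·ρ / (5!(1-ρ)²) = 0.025084 × 544.5736 × 0.70508 / (120 × 0.086975) = 0.9228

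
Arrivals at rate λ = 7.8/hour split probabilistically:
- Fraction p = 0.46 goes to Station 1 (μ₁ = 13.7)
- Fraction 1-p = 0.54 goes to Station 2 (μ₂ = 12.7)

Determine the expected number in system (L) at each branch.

Effective rates: λ₁ = 7.8×0.46 = 3.588, λ₂ = 7.8×0.54 = 4.212
Station 1: ρ₁ = 3.588/13.7 = 0.2619, L₁ = ρ₁/(1-ρ₁) = 0.2619/(1-0.2619) = 0.3548
Station 2: ρ₂ = 4.212/12.7 = 0.33165, L₂ = ρ₂/(1-ρ₂) = 0.33165/(1-0.33165) = 0.4962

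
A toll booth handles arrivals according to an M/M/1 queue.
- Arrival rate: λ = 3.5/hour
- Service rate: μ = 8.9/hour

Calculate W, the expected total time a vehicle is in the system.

First, compute utilization: ρ = λ/μ = 3.5/8.9 = 0.3933
For M/M/1: W = 1/(μ-λ)
W = 1/(8.9-3.5) = 1/5.40
W = 0.1852 hours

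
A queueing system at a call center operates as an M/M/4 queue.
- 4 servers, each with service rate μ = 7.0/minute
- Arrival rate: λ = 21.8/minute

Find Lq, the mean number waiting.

Traffic intensity: ρ = λ/(cμ) = 21.8/(4×7.0) = 0.7786
Since ρ = 0.7786 < 1, system is stable.
Offered load a = λ/μ = cρ = 21.8/7.0 = 3.1143
P₀ = [ Σₙ₌₀^3 aⁿ/n! + a^4/(4!(1-ρ)) ]⁻¹
Σ = a^0/0! + a^1/1! + a^2/2! + a^3/3! = 1.0000 + 3.1143 + 4.8494 + 5.0341 = 13.9978
a^4/(4!(1-ρ)) = 94.0662/(24 × 0.221429) = 17.7006
P₀ = 1/(13.9978 + 17.7006) = 0.03155
Lq = P₀·a^4·ρ / (4!(1-ρ)²) = 0.031547 × 94.0662 × 0.77857 / (24 × 0.049031) = 1.9634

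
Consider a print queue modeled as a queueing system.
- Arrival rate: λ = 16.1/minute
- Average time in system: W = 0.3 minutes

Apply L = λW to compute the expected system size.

Little's Law: L = λW
L = 16.1 × 0.3 = 4.8300 jobs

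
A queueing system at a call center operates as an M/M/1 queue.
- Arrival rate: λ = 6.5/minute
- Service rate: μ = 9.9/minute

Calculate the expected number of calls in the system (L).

ρ = λ/μ = 6.5/9.9 = 0.6566
For M/M/1: L = λ/(μ-λ)
L = 6.5/(9.9-6.5) = 6.5/3.40
L = 1.9118 calls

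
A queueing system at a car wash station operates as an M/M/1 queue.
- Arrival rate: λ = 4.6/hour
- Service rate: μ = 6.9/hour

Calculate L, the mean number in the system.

ρ = λ/μ = 4.6/6.9 = 0.6667
For M/M/1: L = λ/(μ-λ)
L = 4.6/(6.9-4.6) = 4.6/2.30
L = 2.0000 cars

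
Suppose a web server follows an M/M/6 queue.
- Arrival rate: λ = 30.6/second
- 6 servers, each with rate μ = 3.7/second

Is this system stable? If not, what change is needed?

Stability requires ρ = λ/(cμ) < 1
ρ = 30.6/(6 × 3.7) = 30.6/22.20 = 1.3784
Since 1.3784 ≥ 1, the system is UNSTABLE.
Need c > λ/μ = 30.6/3.7 = 8.27.
Minimum servers needed: c = 9.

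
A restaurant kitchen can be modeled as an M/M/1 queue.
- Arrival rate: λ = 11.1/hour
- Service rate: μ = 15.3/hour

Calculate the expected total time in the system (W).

First, compute utilization: ρ = λ/μ = 11.1/15.3 = 0.7255
For M/M/1: W = 1/(μ-λ)
W = 1/(15.3-11.1) = 1/4.20
W = 0.2381 hours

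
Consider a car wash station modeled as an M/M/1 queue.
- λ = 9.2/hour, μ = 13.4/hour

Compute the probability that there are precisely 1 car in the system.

ρ = λ/μ = 9.2/13.4 = 0.6866
P(n) = (1-ρ)ρⁿ
P(1) = (1-0.6866) × 0.6866^1
P(1) = 0.3134 × 0.6866
P(1) = 0.2152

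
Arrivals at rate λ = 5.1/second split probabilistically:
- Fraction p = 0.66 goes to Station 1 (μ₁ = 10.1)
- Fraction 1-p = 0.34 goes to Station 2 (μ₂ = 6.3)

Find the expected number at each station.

Effective rates: λ₁ = 5.1×0.66 = 3.366, λ₂ = 5.1×0.34 = 1.734
Station 1: ρ₁ = 3.366/10.1 = 0.3333, L₁ = ρ₁/(1-ρ₁) = 0.3333/(1-0.3333) = 0.4999
Station 2: ρ₂ = 1.734/6.3 = 0.27524, L₂ = ρ₂/(1-ρ₂) = 0.27524/(1-0.27524) = 0.3798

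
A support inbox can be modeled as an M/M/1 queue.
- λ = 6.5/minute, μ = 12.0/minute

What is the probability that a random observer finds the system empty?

ρ = λ/μ = 6.5/12.0 = 0.5417
P(0) = 1 - ρ = 1 - 0.5417 = 0.4583
The server is idle 45.83% of the time.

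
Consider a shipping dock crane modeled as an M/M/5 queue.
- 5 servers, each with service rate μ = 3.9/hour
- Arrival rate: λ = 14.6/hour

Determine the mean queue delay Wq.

Traffic intensity: ρ = λ/(cμ) = 14.6/(5×3.9) = 0.7487
Since ρ = 0.7487 < 1, system is stable.
Offered load a = λ/μ = cρ = 14.6/3.9 = 3.7436
P₀ = [ Σₙ₌₀^4 aⁿ/n! + a^5/(5!(1-ρ)) ]⁻¹
Σ = a^0/0! + a^1/1! + a^2/2! + a^3/3! + a^4/4! = 1.00000 + 3.74359 + 7.00723 + 8.74407 + 8.18355 = 28.6784
a^5/(5!(1-ρ)) = 735.2605/(120 × 0.251282) = 24.3836
P₀ = 1/(28.6784 + 24.3836) = 0.01885
Lq = P₀·a^5·ρ / (5!(1-ρ)²) = 0.018846 × 735.2605 × 0.74872 / (120 × 0.063143) = 1.3692
Wq = Lq/λ = 1.3692/14.6 = 0.09378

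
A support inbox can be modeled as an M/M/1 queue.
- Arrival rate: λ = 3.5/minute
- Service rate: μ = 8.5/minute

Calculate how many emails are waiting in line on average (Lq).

ρ = λ/μ = 3.5/8.5 = 0.4118
For M/M/1: Lq = λ²/(μ(μ-λ))
Lq = 12.25/(8.5 × 5.00)
Lq = 0.2882 emails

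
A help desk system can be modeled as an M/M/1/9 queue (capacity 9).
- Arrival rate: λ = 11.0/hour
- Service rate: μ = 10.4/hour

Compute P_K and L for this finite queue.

ρ = λ/μ = 11.0/10.4 = 1.05769
P₀ = (1-ρ)/(1-ρ^(K+1)) = (1-1.05769)/(1-1.05769^10) = -0.0576900/-0.752201 = 0.07669
P_K = P₀×ρ^K = 0.076695 × 1.05769^9 = 0.076695 × 1.6566 = 0.1271
Blocking probability P_9 = 0.1271 (12.71%)
L = ρ[1 - (K+1)ρ^K + Kρ^(K+1)] / [(1-ρ)(1-ρ^(K+1))]
L = 1.05769 × (1 - 10×1.656630 + 9×1.752201) / ((1 - 1.05769) × (1 - 1.752201)) = 4.9603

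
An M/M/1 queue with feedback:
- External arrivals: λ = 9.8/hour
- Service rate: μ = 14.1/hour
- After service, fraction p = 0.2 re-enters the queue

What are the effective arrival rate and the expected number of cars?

Effective arrival rate: λ_eff = λ/(1-p) = 9.8/(1-0.2) = 9.8/0.80 = 12.2500
ρ = λ_eff/μ = 12.2500/14.1 = 0.868794
L = ρ/(1-ρ) = 0.868794/(1-0.868794) = 6.6216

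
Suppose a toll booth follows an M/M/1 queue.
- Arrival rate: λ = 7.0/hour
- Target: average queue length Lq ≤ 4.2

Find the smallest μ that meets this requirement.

For M/M/1: Lq = λ²/(μ(μ-λ))
Need Lq ≤ 4.2, i.e. μ(μ-λ) ≥ λ²/4.2
μ² - 7.0μ - 49.00/4.2 ≥ 0  →  μ² - 7.0μ - 11.66667 ≥ 0
Quadratic formula (positive root): μ = [λ + √(λ² + 4×11.66667)]/2
Discriminant: 49.00 + 4×11.66667 = 95.6667, √95.6667 = 9.7809
μ ≥ (7.0 + 9.7809)/2 = 8.3905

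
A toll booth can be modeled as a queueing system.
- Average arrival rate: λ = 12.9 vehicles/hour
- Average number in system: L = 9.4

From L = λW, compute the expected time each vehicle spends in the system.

Little's Law: L = λW, so W = L/λ
W = 9.4/12.9 = 0.7287 hours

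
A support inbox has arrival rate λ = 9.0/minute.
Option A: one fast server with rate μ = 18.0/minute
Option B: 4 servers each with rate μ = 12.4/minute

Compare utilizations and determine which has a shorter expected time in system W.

Option A: single server μ = 18.0 (M/M/1)
  ρ_A = 9.0/18.0 = 0.5000
  W_A = 1/(μ-λ) = 1/(18.0-9.0) = 1/9.00 = 0.1111

Option B: 4 servers μ = 12.4 (M/M/4)
  ρ_B = λ/(cμ) = 9.0/(4×12.4) = 0.1815
  Offered load a = λ/μ = cρ = 9.0/12.4 = 0.7258
  P₀ = [ Σₙ₌₀^3 aⁿ/n! + a^4/(4!(1-ρ)) ]⁻¹
  Σ = a^0/0! + a^1/1! + a^2/2! + a^3/3! = 1.0000 + 0.7258 + 0.2634 + 0.06373 = 2.0529
  a^4/(4!(1-ρ)) = 0.2775/(24 × 0.8185) = 0.01413
  P₀ = 1/(2.0529 + 0.01413) = 0.4838
  Lq = P₀·a^4·ρ / (4!(1-ρ)²) = 0.4838 × 0.2775 × 0.1815 / (24 × 0.6700) = 0.001515
  Wq_B = Lq/λ = 0.001515/9.0 = 0.00016833
  W_B = Wq_B + 1/μ = 0.00016833 + 0.080645 = 0.08081

Since W_B = 0.08081 < W_A = 0.1111, Option B (multiple servers) has the shorter time in system.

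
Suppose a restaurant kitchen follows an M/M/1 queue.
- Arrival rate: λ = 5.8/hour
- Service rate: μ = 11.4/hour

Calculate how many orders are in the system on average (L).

ρ = λ/μ = 5.8/11.4 = 0.5088
For M/M/1: L = λ/(μ-λ)
L = 5.8/(11.4-5.8) = 5.8/5.60
L = 1.0357 orders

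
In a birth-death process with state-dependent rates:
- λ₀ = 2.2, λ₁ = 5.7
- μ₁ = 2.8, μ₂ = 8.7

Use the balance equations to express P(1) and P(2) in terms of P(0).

Balance equations:
State 0: λ₀P₀ = μ₁P₁ → P₁ = (λ₀/μ₁)P₀ = (2.2/2.8)P₀ = 0.7857P₀
State 1: P₂ = (λ₀λ₁)/(μ₁μ₂)P₀ = (2.2×5.7)/(2.8×8.7)P₀ = 0.5148P₀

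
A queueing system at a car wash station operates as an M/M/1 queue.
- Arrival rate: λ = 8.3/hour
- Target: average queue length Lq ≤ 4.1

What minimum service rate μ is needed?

For M/M/1: Lq = λ²/(μ(μ-λ))
Need Lq ≤ 4.1, i.e. μ(μ-λ) ≥ λ²/4.1
μ² - 8.3μ - 68.89/4.1 ≥ 0  →  μ² - 8.3μ - 16.80244 ≥ 0
Quadratic formula (positive root): μ = [λ + √(λ² + 4×16.80244)]/2
Discriminant: 68.89 + 4×16.80244 = 136.0998, √136.0998 = 11.6662
μ ≥ (8.3 + 11.6662)/2 = 9.9831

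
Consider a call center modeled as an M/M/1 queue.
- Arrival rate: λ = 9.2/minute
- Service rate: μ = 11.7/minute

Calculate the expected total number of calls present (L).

ρ = λ/μ = 9.2/11.7 = 0.7863
For M/M/1: L = λ/(μ-λ)
L = 9.2/(11.7-9.2) = 9.2/2.50
L = 3.6800 calls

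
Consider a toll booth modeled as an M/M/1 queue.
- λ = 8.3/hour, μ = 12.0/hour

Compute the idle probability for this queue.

ρ = λ/μ = 8.3/12.0 = 0.6917
P(0) = 1 - ρ = 1 - 0.6917 = 0.3083
The server is idle 30.83% of the time.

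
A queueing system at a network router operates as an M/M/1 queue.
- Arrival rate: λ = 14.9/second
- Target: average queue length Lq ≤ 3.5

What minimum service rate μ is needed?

For M/M/1: Lq = λ²/(μ(μ-λ))
Need Lq ≤ 3.5, i.e. μ(μ-λ) ≥ λ²/3.5
μ² - 14.9μ - 222.01/3.5 ≥ 0  →  μ² - 14.9μ - 63.43143 ≥ 0
Quadratic formula (positive root): μ = [λ + √(λ² + 4×63.43143)]/2
Discriminant: 222.01 + 4×63.43143 = 475.7357, √475.7357 = 21.8114
μ ≥ (14.9 + 21.8114)/2 = 18.3557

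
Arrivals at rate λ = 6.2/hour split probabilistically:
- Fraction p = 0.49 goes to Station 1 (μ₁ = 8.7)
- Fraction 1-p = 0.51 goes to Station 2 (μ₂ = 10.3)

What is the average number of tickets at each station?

Effective rates: λ₁ = 6.2×0.49 = 3.038, λ₂ = 6.2×0.51 = 3.162
Station 1: ρ₁ = 3.038/8.7 = 0.3492, L₁ = ρ₁/(1-ρ₁) = 0.3492/(1-0.3492) = 0.5366
Station 2: ρ₂ = 3.162/10.3 = 0.3070, L₂ = ρ₂/(1-ρ₂) = 0.3070/(1-0.3070) = 0.4430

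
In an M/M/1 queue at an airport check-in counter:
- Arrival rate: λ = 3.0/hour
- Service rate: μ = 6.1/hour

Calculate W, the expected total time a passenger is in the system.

First, compute utilization: ρ = λ/μ = 3.0/6.1 = 0.4918
For M/M/1: W = 1/(μ-λ)
W = 1/(6.1-3.0) = 1/3.10
W = 0.3226 hours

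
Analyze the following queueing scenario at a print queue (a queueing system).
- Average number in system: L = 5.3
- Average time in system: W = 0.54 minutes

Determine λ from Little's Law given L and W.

Little's Law: L = λW, so λ = L/W
λ = 5.3/0.54 = 9.8148 jobs/minute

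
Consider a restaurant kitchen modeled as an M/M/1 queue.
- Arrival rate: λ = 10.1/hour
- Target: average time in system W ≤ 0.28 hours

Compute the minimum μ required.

For M/M/1: W = 1/(μ-λ)
Need W ≤ 0.28, so 1/(μ-λ) ≤ 0.28
μ - λ ≥ 1/0.28 = 3.5714
μ ≥ 10.1 + 3.5714 = 13.6714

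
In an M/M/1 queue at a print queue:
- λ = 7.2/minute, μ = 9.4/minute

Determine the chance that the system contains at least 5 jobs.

ρ = λ/μ = 7.2/9.4 = 0.765957
P(N ≥ n) = ρⁿ
P(N ≥ 5) = 0.765957^5
P(N ≥ 5) = 0.2636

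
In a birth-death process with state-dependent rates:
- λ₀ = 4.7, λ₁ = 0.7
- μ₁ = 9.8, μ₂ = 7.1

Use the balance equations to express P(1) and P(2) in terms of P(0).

Balance equations:
State 0: λ₀P₀ = μ₁P₁ → P₁ = (λ₀/μ₁)P₀ = (4.7/9.8)P₀ = 0.4796P₀
State 1: P₂ = (λ₀λ₁)/(μ₁μ₂)P₀ = (4.7×0.7)/(9.8×7.1)P₀ = 0.04728P₀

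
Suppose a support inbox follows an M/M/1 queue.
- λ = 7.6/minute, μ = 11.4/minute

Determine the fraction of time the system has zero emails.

ρ = λ/μ = 7.6/11.4 = 0.6667
P(0) = 1 - ρ = 1 - 0.6667 = 0.3333
The server is idle 33.33% of the time.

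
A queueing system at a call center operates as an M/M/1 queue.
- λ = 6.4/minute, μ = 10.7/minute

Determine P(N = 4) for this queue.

ρ = λ/μ = 6.4/10.7 = 0.59813
P(n) = (1-ρ)ρⁿ
P(4) = (1-0.59813) × 0.59813^4
P(4) = 0.4019 × 0.1280
P(4) = 0.05144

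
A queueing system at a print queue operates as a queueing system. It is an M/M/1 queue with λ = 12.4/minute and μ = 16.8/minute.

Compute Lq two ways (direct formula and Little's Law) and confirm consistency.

Method 1 (direct): Lq = λ²/(μ(μ-λ)) = 153.76/(16.8 × 4.40) = 2.0801

Method 2 (Little's Law):
W = 1/(μ-λ) = 1/4.40 = 0.22727
Wq = W - 1/μ = 0.22727 - 0.059524 = 0.16775
Lq = λWq = 12.4 × 0.16775 = 2.0801 ✔ (matches Method 1)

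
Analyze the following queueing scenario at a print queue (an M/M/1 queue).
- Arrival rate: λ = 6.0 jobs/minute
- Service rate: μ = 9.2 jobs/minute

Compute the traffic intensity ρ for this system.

Server utilization: ρ = λ/μ
ρ = 6.0/9.2 = 0.6522
The server is busy 65.22% of the time.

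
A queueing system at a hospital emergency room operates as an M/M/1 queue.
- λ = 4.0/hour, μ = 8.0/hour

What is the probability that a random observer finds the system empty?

ρ = λ/μ = 4.0/8.0 = 0.5000
P(0) = 1 - ρ = 1 - 0.5000 = 0.5000
The server is idle 50.00% of the time.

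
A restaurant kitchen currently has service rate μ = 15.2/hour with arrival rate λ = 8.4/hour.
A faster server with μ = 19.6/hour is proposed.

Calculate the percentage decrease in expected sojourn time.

System 1: ρ₁ = 8.4/15.2 = 0.5526, W₁ = 1/(15.2-8.4) = 0.14706
System 2: ρ₂ = 8.4/19.6 = 0.4286, W₂ = 1/(19.6-8.4) = 0.089286
Improvement: (W₁-W₂)/W₁ = (0.14706-0.089286)/0.14706 = 39.29%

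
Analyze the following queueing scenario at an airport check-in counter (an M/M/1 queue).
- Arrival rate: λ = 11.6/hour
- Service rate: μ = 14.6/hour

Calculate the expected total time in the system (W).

First, compute utilization: ρ = λ/μ = 11.6/14.6 = 0.7945
For M/M/1: W = 1/(μ-λ)
W = 1/(14.6-11.6) = 1/3.00
W = 0.3333 hours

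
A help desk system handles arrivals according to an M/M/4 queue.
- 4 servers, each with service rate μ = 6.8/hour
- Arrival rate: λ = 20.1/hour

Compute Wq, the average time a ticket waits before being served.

Traffic intensity: ρ = λ/(cμ) = 20.1/(4×6.8) = 0.7390
Since ρ = 0.7390 < 1, system is stable.
Offered load a = λ/μ = cρ = 20.1/6.8 = 2.9559
P₀ = [ Σₙ₌₀^3 aⁿ/n! + a^4/(4!(1-ρ)) ]⁻¹
Σ = a^0/0! + a^1/1! + a^2/2! + a^3/3! = 1.0000 + 2.9559 + 4.3686 + 4.3044 = 12.6289
a^4/(4!(1-ρ)) = 76.3394/(24 × 0.26103) = 12.1856
P₀ = 1/(12.6289 + 12.1856) = 0.04030
Lq = P₀·a^4·ρ / (4!(1-ρ)²) = 0.04030 × 76.3394 × 0.7390 / (24 × 0.06814) = 1.3902
Wq = Lq/λ = 1.3902/20.1 = 0.06916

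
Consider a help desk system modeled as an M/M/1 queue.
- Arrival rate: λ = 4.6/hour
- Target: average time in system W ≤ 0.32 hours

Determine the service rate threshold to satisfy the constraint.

For M/M/1: W = 1/(μ-λ)
Need W ≤ 0.32, so 1/(μ-λ) ≤ 0.32
μ - λ ≥ 1/0.32 = 3.1250
μ ≥ 4.6 + 3.1250 = 7.7250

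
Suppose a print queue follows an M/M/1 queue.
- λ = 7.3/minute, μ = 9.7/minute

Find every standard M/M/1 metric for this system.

Step 1: ρ = λ/μ = 7.3/9.7 = 0.7526
Step 2: L = λ/(μ-λ) = 7.3/2.40 = 3.0417
Step 3: Lq = λ²/(μ(μ-λ)) = 53.29/(9.7×2.40) = 2.2891
Step 4: W = 1/(μ-λ) = 1/2.40 = 0.41667
Step 5: Wq = λ/(μ(μ-λ)) = 7.3/(9.7×2.40) = 0.3136
Step 6: P(0) = 1-ρ = 0.2474
Verify: L = λW = 7.3×0.41667 = 3.0417 ✔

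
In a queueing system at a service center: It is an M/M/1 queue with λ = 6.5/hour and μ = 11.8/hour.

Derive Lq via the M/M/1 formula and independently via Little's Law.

Method 1 (direct): Lq = λ²/(μ(μ-λ)) = 42.25/(11.8 × 5.30) = 0.6756

Method 2 (Little's Law):
W = 1/(μ-λ) = 1/5.30 = 0.188679
Wq = W - 1/μ = 0.188679 - 0.0847458 = 0.103933
Lq = λWq = 6.5 × 0.103933 = 0.6756 ✔ (matches Method 1)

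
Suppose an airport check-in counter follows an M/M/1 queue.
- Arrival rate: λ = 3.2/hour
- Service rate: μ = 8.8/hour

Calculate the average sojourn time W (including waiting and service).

First, compute utilization: ρ = λ/μ = 3.2/8.8 = 0.3636
For M/M/1: W = 1/(μ-λ)
W = 1/(8.8-3.2) = 1/5.60
W = 0.1786 hours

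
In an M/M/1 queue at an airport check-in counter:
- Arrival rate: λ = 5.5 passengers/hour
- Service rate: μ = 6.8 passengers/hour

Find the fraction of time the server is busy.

Server utilization: ρ = λ/μ
ρ = 5.5/6.8 = 0.8088
The server is busy 80.88% of the time.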